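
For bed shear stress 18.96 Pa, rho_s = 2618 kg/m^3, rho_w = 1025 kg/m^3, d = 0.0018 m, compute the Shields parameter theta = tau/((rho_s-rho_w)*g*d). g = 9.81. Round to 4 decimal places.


theta = tau / ((rho_s - rho_w) * g * d)
rho_s - rho_w = 2618 - 1025 = 1593
Denominator = 1593 * 9.81 * 0.0018 = 28.129194
theta = 18.96 / 28.129194
theta = 0.6740

0.6740


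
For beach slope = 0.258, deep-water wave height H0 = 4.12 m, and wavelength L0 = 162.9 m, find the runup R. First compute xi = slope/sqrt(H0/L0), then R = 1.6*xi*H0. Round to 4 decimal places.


xi = slope / sqrt(H0/L0)
H0/L0 = 4.12/162.9 = 0.025292
sqrt(0.025292) = 0.159033
xi = 0.258 / 0.159033 = 1.622302
R = 1.6 * xi * H0 = 1.6 * 1.622302 * 4.12
R = 10.6942 m

10.6942


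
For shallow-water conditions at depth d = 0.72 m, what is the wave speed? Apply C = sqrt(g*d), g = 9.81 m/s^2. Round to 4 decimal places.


Using the shallow-water approximation:
C = sqrt(g * d) = sqrt(9.81 * 0.72)
C = sqrt(7.0632)
C = 2.6577 m/s

2.6577


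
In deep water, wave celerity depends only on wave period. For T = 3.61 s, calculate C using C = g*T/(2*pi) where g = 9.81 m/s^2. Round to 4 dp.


We use the deep-water celerity formula:
C = g * T / (2 * pi)
C = 9.81 * 3.61 / (2 * 3.14159...)
C = 35.414100 / 6.283185
C = 5.6363 m/s

5.6363


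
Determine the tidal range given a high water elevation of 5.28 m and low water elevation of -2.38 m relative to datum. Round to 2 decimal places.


Tidal range = High water - Low water
Tidal range = 5.28 - (-2.38)
Tidal range = 7.66 m

7.66


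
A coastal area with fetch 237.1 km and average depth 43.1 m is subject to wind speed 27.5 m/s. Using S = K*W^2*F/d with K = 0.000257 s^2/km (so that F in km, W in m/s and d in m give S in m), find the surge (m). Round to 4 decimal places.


S = K * W^2 * F / d
W^2 = 27.5^2 = 756.25
S = 0.000257 * 756.25 * 237.1 / 43.1
Numerator = 0.000257 * 756.25 * 237.1 = 46.081867
S = 46.081867 / 43.1 = 1.0692 m

1.0692


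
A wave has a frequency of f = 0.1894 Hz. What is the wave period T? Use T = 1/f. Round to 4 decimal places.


T = 1 / f
T = 1 / 0.1894
T = 5.2798 s

5.2798


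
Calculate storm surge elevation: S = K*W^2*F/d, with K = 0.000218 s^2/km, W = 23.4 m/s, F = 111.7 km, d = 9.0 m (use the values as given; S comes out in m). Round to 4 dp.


S = K * W^2 * F / d
W^2 = 23.4^2 = 547.56
S = 0.000218 * 547.56 * 111.7 / 9.0
Numerator = 0.000218 * 547.56 * 111.7 = 13.333415
S = 13.333415 / 9.0 = 1.4815 m

1.4815


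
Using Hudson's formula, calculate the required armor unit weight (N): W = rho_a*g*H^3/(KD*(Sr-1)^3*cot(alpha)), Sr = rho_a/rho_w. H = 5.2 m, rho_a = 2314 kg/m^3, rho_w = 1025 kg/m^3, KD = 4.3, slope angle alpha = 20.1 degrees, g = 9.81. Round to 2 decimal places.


Sr = rho_a / rho_w = 2314 / 1025 = 2.257561
(Sr - 1) = 1.257561
(Sr - 1)^3 = 1.988782
cot(20.1) = 1 / tan(20.1) = 1 / 0.365948 = 2.732628
Numerator = 2314 * 9.81 * 5.2^3 = 3191849.4067
Denominator = 4.3 * 1.988782 * 2.732628 = 23.368788
W = 3191849.4067 / 23.368788
W = 136586.00 N

136586.00


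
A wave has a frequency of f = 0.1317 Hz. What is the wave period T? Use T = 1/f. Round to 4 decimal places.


T = 1 / f
T = 1 / 0.1317
T = 7.5930 s

7.5930


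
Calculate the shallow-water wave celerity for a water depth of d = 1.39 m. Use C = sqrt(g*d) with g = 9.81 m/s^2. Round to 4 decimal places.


Using the shallow-water approximation:
C = sqrt(g * d) = sqrt(9.81 * 1.39)
C = sqrt(13.6359)
C = 3.6927 m/s

3.6927


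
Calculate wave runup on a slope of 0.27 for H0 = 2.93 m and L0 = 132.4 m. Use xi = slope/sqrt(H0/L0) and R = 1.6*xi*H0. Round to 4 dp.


xi = slope / sqrt(H0/L0)
H0/L0 = 2.93/132.4 = 0.022130
sqrt(0.022130) = 0.148761
xi = 0.27 / 0.148761 = 1.814989
R = 1.6 * xi * H0 = 1.6 * 1.814989 * 2.93
R = 8.5087 m

8.5087


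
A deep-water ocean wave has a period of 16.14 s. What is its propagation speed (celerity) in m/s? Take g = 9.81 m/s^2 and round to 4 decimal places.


We use the deep-water celerity formula:
C = g * T / (2 * pi)
C = 9.81 * 16.14 / (2 * 3.14159...)
C = 158.333400 / 6.283185
C = 25.1995 m/s

25.1995


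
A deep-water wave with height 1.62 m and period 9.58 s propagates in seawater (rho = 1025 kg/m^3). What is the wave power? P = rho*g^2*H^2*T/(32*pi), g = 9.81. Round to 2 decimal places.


P = rho * g^2 * H^2 * T / (32 * pi)
P = 1025 * 9.81^2 * 1.62^2 * 9.58 / (32 * pi)
P = 1025 * 96.2361 * 2.6244 * 9.58 / 100.53096
P = 24669.34 W/m

24669.34


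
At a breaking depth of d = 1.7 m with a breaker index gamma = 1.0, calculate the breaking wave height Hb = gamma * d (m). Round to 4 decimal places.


Hb = gamma * d
Hb = 1.0 * 1.7
Hb = 1.7000 m

1.7000


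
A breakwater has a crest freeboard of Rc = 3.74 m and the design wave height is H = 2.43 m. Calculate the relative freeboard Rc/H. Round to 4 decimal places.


Relative freeboard = Rc / H
= 3.74 / 2.43
= 1.5391

1.5391


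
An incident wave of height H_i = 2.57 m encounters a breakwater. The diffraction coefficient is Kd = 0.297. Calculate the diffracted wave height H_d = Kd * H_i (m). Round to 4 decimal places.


H_d = Kd * H_i
H_d = 0.297 * 2.57
H_d = 0.7633 m

0.7633


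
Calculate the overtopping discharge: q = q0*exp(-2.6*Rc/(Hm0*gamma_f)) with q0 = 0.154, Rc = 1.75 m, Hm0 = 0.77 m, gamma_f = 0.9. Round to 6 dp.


q = q0 * exp(-2.6 * Rc / (Hm0 * gamma_f))
Exponent = -2.6 * 1.75 / (0.77 * 0.9)
= -2.6 * 1.75 / 0.6930
= -6.565657
exp(-6.565657) = 0.001408
q = 0.154 * 0.001408
q = 0.000217 m^3/s/m

0.000217


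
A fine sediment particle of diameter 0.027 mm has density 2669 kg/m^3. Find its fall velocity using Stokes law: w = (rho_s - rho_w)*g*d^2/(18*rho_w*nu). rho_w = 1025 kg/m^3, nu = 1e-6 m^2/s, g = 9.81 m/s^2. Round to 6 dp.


w = (rho_s - rho_w) * g * d^2 / (18 * rho_w * nu)
d = 0.027 mm = 0.000027 m
rho_s - rho_w = 2669 - 1025 = 1644
Numerator = 1644 * 9.81 * (0.000027)^2 = 0.000011757050
Denominator = 18 * 1025 * 1e-6 = 0.018450
w = 0.000637 m/s

0.000637


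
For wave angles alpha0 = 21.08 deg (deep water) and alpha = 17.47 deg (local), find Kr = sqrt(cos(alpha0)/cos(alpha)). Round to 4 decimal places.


Kr = sqrt(cos(alpha0) / cos(alpha))
cos(21.08) = 0.933079
cos(17.47) = 0.953874
Kr = sqrt(0.933079 / 0.953874)
Kr = sqrt(0.978199)
Kr = 0.9890

0.9890


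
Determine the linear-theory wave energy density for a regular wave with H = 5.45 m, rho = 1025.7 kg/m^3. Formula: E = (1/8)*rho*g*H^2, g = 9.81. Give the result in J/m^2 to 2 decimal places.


E = (1/8) * rho * g * H^2
E = (1/8) * 1025.7 * 9.81 * 5.45^2
E = 0.125 * 1025.7 * 9.81 * 29.7025
E = 37358.75 J/m^2

37358.75


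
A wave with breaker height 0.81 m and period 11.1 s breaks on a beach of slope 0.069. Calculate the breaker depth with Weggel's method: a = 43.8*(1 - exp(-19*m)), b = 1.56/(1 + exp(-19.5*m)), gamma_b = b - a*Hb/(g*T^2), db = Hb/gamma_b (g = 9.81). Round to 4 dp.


a = 43.8 * (1 - exp(-19 * m))
exp(-19 * 0.069) = exp(-1.3110) = 0.269550
a = 43.8 * (1 - 0.269550) = 31.993694
b = 1.56 / (1 + exp(-19.5 * m))
exp(-19.5 * 0.069) = exp(-1.3455) = 0.260409
b = 1.56 / (1 + 0.260409) = 1.237693
Hb / (g * T^2) = 0.81 / (9.81 * 11.1^2) = 0.81 / 1208.6901 = 0.00067015
gamma_b = b - a * Hb/(g*T^2) = 1.237693 - 31.993694 * 0.00067015 = 1.216253
db = Hb / gamma_b = 0.81 / 1.216253
db = 0.6660 m

0.6660


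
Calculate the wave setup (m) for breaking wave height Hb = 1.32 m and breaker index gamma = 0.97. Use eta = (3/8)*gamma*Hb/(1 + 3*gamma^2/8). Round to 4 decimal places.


eta = (3/8) * gamma * Hb / (1 + 3*gamma^2/8)
Numerator = (3/8) * 0.97 * 1.32 = 0.480150
Denominator = 1 + 3*0.97^2/8 = 1 + 0.352838 = 1.352838
eta = 0.480150 / 1.352838
eta = 0.3549 m

0.3549


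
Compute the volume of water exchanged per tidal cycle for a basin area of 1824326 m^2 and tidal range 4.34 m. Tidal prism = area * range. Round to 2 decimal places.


Tidal prism = Area * Tidal range
P = 1824326 * 4.34
P = 7917574.84 m^3

7917574.84


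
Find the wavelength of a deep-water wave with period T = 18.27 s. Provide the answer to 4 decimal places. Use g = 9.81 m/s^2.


L0 = g * T^2 / (2 * pi)
L0 = 9.81 * 18.27^2 / (2 * pi)
L0 = 9.81 * 333.7929 / 6.28319
L0 = 3274.5083 / 6.28319
L0 = 521.1542 m

521.1542


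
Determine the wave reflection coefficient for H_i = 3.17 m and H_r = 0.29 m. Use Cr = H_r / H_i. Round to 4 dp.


Cr = H_r / H_i
Cr = 0.29 / 3.17
Cr = 0.0915

0.0915


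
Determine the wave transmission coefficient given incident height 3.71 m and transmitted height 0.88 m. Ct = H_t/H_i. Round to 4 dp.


Ct = H_t / H_i
Ct = 0.88 / 3.71
Ct = 0.2372

0.2372


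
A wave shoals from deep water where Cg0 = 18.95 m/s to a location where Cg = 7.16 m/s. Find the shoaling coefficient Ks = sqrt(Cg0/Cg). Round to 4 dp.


Ks = sqrt(Cg0 / Cg)
Ks = sqrt(18.95 / 7.16)
Ks = sqrt(2.6466)
Ks = 1.6269

1.6269


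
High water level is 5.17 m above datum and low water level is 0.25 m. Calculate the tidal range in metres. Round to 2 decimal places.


Tidal range = High water - Low water
Tidal range = 5.17 - (0.25)
Tidal range = 4.92 m

4.92


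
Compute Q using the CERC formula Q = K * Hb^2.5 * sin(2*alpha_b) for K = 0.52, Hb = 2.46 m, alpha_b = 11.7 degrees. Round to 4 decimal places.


Q = K * Hb^2.5 * sin(2 * alpha_b)
Hb^2.5 = 2.46^2.5 = 9.491564
sin(2 * 11.7) = sin(23.4) = 0.397148
Q = 0.52 * 9.491564 * 0.397148
Q = 1.9602 m^3/s

1.9602


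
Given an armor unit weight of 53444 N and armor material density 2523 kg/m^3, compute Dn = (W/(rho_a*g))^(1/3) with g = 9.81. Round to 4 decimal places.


V = W / (rho_a * g)
V = 53444 / (2523 * 9.81)
V = 53444 / 24750.63
V = 2.159299 m^3
Dn = V^(1/3) = 2.159299^(1/3)
Dn = 1.2925 m

1.2925


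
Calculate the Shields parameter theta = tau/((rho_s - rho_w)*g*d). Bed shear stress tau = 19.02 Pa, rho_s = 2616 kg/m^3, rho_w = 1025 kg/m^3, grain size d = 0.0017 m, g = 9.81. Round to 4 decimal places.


theta = tau / ((rho_s - rho_w) * g * d)
rho_s - rho_w = 2616 - 1025 = 1591
Denominator = 1591 * 9.81 * 0.0017 = 26.533107
theta = 19.02 / 26.533107
theta = 0.7168

0.7168


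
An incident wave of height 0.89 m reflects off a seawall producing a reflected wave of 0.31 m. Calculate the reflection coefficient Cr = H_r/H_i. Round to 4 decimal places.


Cr = H_r / H_i
Cr = 0.31 / 0.89
Cr = 0.3483

0.3483


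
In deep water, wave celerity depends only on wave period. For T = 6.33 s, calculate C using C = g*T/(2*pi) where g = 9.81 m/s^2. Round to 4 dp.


We use the deep-water celerity formula:
C = g * T / (2 * pi)
C = 9.81 * 6.33 / (2 * 3.14159...)
C = 62.097300 / 6.283185
C = 9.8831 m/s

9.8831


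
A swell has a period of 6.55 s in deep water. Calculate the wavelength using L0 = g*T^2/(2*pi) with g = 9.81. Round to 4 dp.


L0 = g * T^2 / (2 * pi)
L0 = 9.81 * 6.55^2 / (2 * pi)
L0 = 9.81 * 42.9025 / 6.28319
L0 = 420.8735 / 6.28319
L0 = 66.9841 m

66.9841


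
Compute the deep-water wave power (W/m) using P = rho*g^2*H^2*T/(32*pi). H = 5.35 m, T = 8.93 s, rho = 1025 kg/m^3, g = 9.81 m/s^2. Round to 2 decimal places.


P = rho * g^2 * H^2 * T / (32 * pi)
P = 1025 * 9.81^2 * 5.35^2 * 8.93 / (32 * pi)
P = 1025 * 96.2361 * 28.6225 * 8.93 / 100.53096
P = 250796.26 W/m

250796.26


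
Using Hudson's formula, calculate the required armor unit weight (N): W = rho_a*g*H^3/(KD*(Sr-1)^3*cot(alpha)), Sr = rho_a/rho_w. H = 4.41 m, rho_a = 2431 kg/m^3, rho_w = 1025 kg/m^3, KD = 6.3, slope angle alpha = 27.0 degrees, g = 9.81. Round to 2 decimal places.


Sr = rho_a / rho_w = 2431 / 1025 = 2.371707
(Sr - 1) = 1.371707
(Sr - 1)^3 = 2.580978
cot(27.0) = 1 / tan(27.0) = 1 / 0.509525 = 1.962611
Numerator = 2431 * 9.81 * 4.41^3 = 2045359.8879
Denominator = 6.3 * 2.580978 * 1.962611 = 31.912368
W = 2045359.8879 / 31.912368
W = 64093.01 N

64093.01


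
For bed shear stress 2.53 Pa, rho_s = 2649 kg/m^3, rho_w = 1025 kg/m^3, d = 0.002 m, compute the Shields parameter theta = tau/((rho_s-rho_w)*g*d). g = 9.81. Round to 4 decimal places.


theta = tau / ((rho_s - rho_w) * g * d)
rho_s - rho_w = 2649 - 1025 = 1624
Denominator = 1624 * 9.81 * 0.002 = 31.862880
theta = 2.53 / 31.862880
theta = 0.0794

0.0794


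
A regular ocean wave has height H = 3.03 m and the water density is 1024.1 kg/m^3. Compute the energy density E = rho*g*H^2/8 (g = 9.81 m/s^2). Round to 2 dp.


E = (1/8) * rho * g * H^2
E = (1/8) * 1024.1 * 9.81 * 3.03^2
E = 0.125 * 1024.1 * 9.81 * 9.1809
E = 11529.40 J/m^2

11529.40


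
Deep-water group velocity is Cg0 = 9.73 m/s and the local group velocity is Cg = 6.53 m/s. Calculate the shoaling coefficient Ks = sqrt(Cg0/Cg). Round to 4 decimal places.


Ks = sqrt(Cg0 / Cg)
Ks = sqrt(9.73 / 6.53)
Ks = sqrt(1.4900)
Ks = 1.2207

1.2207


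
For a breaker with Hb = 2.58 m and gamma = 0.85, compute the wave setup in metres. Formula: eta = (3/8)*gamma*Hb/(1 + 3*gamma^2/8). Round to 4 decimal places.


eta = (3/8) * gamma * Hb / (1 + 3*gamma^2/8)
Numerator = (3/8) * 0.85 * 2.58 = 0.822375
Denominator = 1 + 3*0.85^2/8 = 1 + 0.270938 = 1.270938
eta = 0.822375 / 1.270938
eta = 0.6471 m

0.6471


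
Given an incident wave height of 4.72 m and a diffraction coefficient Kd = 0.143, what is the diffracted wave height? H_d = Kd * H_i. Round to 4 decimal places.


H_d = Kd * H_i
H_d = 0.143 * 4.72
H_d = 0.6750 m

0.6750


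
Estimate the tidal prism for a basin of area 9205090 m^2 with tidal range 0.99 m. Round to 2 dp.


Tidal prism = Area * Tidal range
P = 9205090 * 0.99
P = 9113039.10 m^3

9113039.10


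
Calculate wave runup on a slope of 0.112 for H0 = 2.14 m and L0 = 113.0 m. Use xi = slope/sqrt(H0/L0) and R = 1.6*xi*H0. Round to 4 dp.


xi = slope / sqrt(H0/L0)
H0/L0 = 2.14/113.0 = 0.018938
sqrt(0.018938) = 0.137616
xi = 0.112 / 0.137616 = 0.813861
R = 1.6 * xi * H0 = 1.6 * 0.813861 * 2.14
R = 2.7867 m

2.7867


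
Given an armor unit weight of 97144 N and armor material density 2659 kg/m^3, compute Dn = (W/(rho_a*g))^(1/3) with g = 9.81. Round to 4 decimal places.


V = W / (rho_a * g)
V = 97144 / (2659 * 9.81)
V = 97144 / 26084.79
V = 3.724163 m^3
Dn = V^(1/3) = 3.724163^(1/3)
Dn = 1.5500 m

1.5500


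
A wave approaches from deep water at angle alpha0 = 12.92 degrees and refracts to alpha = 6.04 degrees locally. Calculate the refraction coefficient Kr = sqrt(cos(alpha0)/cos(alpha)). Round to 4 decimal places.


Kr = sqrt(cos(alpha0) / cos(alpha))
cos(12.92) = 0.974683
cos(6.04) = 0.994449
Kr = sqrt(0.974683 / 0.994449)
Kr = sqrt(0.980124)
Kr = 0.9900

0.9900


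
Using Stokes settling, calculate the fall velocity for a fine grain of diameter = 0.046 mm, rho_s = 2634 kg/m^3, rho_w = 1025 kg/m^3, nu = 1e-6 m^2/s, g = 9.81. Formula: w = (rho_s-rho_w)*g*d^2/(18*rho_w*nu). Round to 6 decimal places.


w = (rho_s - rho_w) * g * d^2 / (18 * rho_w * nu)
d = 0.046 mm = 0.000046 m
rho_s - rho_w = 2634 - 1025 = 1609
Numerator = 1609 * 9.81 * (0.000046)^2 = 0.000033399558
Denominator = 18 * 1025 * 1e-6 = 0.018450
w = 0.001810 m/s

0.001810


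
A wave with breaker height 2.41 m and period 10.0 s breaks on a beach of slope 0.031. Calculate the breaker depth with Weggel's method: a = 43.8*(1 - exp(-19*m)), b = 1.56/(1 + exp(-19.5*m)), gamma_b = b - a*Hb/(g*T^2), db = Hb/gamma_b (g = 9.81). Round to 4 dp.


a = 43.8 * (1 - exp(-19 * m))
exp(-19 * 0.031) = exp(-0.5890) = 0.554882
a = 43.8 * (1 - 0.554882) = 19.496173
b = 1.56 / (1 + exp(-19.5 * m))
exp(-19.5 * 0.031) = exp(-0.6045) = 0.546348
b = 1.56 / (1 + 0.546348) = 1.008829
Hb / (g * T^2) = 2.41 / (9.81 * 10.0^2) = 2.41 / 981.0000 = 0.00245668
gamma_b = b - a * Hb/(g*T^2) = 1.008829 - 19.496173 * 0.00245668 = 0.960933
db = Hb / gamma_b = 2.41 / 0.960933
db = 2.5080 m

2.5080


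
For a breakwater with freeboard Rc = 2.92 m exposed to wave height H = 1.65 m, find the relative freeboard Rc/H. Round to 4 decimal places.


Relative freeboard = Rc / H
= 2.92 / 1.65
= 1.7697

1.7697


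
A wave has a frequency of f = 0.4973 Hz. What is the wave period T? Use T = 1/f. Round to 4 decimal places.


T = 1 / f
T = 1 / 0.4973
T = 2.0109 s

2.0109


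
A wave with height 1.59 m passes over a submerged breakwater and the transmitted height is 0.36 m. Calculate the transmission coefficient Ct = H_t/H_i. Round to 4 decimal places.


Ct = H_t / H_i
Ct = 0.36 / 1.59
Ct = 0.2264

0.2264


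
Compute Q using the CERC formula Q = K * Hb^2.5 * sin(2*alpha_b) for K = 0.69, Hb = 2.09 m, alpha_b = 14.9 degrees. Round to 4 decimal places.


Q = K * Hb^2.5 * sin(2 * alpha_b)
Hb^2.5 = 2.09^2.5 = 6.314889
sin(2 * 14.9) = sin(29.8) = 0.496974
Q = 0.69 * 6.314889 * 0.496974
Q = 2.1655 m^3/s

2.1655


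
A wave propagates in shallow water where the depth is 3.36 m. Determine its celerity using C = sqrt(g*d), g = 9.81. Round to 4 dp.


Using the shallow-water approximation:
C = sqrt(g * d) = sqrt(9.81 * 3.36)
C = sqrt(32.9616)
C = 5.7412 m/s

5.7412


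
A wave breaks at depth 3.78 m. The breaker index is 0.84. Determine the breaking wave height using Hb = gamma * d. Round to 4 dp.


Hb = gamma * d
Hb = 0.84 * 3.78
Hb = 3.1752 m

3.1752


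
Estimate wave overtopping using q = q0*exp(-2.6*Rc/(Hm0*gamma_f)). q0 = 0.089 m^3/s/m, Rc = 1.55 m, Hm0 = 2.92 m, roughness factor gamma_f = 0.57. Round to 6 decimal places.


q = q0 * exp(-2.6 * Rc / (Hm0 * gamma_f))
Exponent = -2.6 * 1.55 / (2.92 * 0.57)
= -2.6 * 1.55 / 1.6644
= -2.421293
exp(-2.421293) = 0.088807
q = 0.089 * 0.088807
q = 0.007904 m^3/s/m

0.007904


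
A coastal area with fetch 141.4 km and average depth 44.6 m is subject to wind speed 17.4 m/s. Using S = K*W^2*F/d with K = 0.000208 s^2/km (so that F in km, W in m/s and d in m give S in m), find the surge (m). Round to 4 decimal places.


S = K * W^2 * F / d
W^2 = 17.4^2 = 302.76
S = 0.000208 * 302.76 * 141.4 / 44.6
Numerator = 0.000208 * 302.76 * 141.4 = 8.904535
S = 8.904535 / 44.6 = 0.1997 m

0.1997


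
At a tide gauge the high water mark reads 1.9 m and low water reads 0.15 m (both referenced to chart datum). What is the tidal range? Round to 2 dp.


Tidal range = High water - Low water
Tidal range = 1.9 - (0.15)
Tidal range = 1.75 m

1.75


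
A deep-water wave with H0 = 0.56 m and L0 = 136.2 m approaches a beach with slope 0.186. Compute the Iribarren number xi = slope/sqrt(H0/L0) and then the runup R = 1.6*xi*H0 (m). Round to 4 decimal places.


xi = slope / sqrt(H0/L0)
H0/L0 = 0.56/136.2 = 0.004112
sqrt(0.004112) = 0.064122
xi = 0.186 / 0.064122 = 2.900731
R = 1.6 * xi * H0 = 1.6 * 2.900731 * 0.56
R = 2.5991 m

2.5991


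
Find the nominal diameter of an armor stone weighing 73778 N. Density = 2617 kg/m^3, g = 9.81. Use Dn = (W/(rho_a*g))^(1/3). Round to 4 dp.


V = W / (rho_a * g)
V = 73778 / (2617 * 9.81)
V = 73778 / 25672.77
V = 2.873784 m^3
Dn = V^(1/3) = 2.873784^(1/3)
Dn = 1.4217 m

1.4217


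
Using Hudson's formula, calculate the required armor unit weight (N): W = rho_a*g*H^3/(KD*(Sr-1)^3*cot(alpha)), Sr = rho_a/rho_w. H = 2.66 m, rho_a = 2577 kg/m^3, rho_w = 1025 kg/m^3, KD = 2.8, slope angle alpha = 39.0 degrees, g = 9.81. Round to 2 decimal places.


Sr = rho_a / rho_w = 2577 / 1025 = 2.514146
(Sr - 1) = 1.514146
(Sr - 1)^3 = 3.471391
cot(39.0) = 1 / tan(39.0) = 1 / 0.809784 = 1.234897
Numerator = 2577 * 9.81 * 2.66^3 = 475804.2707
Denominator = 2.8 * 3.471391 * 1.234897 = 12.003071
W = 475804.2707 / 12.003071
W = 39640.21 N

39640.21


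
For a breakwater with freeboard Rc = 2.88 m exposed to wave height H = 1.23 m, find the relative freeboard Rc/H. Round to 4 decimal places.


Relative freeboard = Rc / H
= 2.88 / 1.23
= 2.3415

2.3415


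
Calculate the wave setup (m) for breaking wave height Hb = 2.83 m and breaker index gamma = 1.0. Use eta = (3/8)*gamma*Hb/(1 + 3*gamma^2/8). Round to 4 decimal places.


eta = (3/8) * gamma * Hb / (1 + 3*gamma^2/8)
Numerator = (3/8) * 1.0 * 2.83 = 1.061250
Denominator = 1 + 3*1.0^2/8 = 1 + 0.375000 = 1.375000
eta = 1.061250 / 1.375000
eta = 0.7718 m

0.7718


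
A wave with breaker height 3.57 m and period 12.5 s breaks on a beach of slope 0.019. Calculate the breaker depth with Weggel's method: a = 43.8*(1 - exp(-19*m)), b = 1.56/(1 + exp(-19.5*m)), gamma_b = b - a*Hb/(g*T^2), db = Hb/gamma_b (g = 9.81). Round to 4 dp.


a = 43.8 * (1 - exp(-19 * m))
exp(-19 * 0.019) = exp(-0.3610) = 0.696979
a = 43.8 * (1 - 0.696979) = 13.272320
b = 1.56 / (1 + exp(-19.5 * m))
exp(-19.5 * 0.019) = exp(-0.3705) = 0.690389
b = 1.56 / (1 + 0.690389) = 0.922864
Hb / (g * T^2) = 3.57 / (9.81 * 12.5^2) = 3.57 / 1532.8125 = 0.00232905
gamma_b = b - a * Hb/(g*T^2) = 0.922864 - 13.272320 * 0.00232905 = 0.891953
db = Hb / gamma_b = 3.57 / 0.891953
db = 4.0025 m

4.0025


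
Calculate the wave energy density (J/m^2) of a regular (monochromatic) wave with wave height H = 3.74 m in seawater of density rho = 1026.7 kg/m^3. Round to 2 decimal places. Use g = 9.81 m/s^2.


E = (1/8) * rho * g * H^2
E = (1/8) * 1026.7 * 9.81 * 3.74^2
E = 0.125 * 1026.7 * 9.81 * 13.9876
E = 17610.26 J/m^2

17610.26


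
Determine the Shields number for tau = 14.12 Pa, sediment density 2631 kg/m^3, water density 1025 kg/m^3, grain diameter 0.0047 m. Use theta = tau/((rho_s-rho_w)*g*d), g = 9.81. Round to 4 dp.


theta = tau / ((rho_s - rho_w) * g * d)
rho_s - rho_w = 2631 - 1025 = 1606
Denominator = 1606 * 9.81 * 0.0047 = 74.047842
theta = 14.12 / 74.047842
theta = 0.1907

0.1907


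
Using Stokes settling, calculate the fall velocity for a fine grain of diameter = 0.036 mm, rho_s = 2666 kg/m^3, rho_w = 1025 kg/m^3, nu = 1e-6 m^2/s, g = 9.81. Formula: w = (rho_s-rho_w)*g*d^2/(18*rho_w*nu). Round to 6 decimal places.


w = (rho_s - rho_w) * g * d^2 / (18 * rho_w * nu)
d = 0.036 mm = 0.000036 m
rho_s - rho_w = 2666 - 1025 = 1641
Numerator = 1641 * 9.81 * (0.000036)^2 = 0.000020863280
Denominator = 18 * 1025 * 1e-6 = 0.018450
w = 0.001131 m/s

0.001131


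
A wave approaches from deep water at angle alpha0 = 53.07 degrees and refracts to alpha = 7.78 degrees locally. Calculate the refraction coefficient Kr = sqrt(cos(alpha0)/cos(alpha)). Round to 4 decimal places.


Kr = sqrt(cos(alpha0) / cos(alpha))
cos(53.07) = 0.600839
cos(7.78) = 0.990795
Kr = sqrt(0.600839 / 0.990795)
Kr = sqrt(0.606421)
Kr = 0.7787

0.7787


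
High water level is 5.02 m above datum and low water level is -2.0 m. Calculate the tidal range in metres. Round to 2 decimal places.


Tidal range = High water - Low water
Tidal range = 5.02 - (-2.0)
Tidal range = 7.02 m

7.02


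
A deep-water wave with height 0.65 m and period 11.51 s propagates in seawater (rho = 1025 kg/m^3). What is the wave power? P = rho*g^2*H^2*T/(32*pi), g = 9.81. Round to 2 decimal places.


P = rho * g^2 * H^2 * T / (32 * pi)
P = 1025 * 9.81^2 * 0.65^2 * 11.51 / (32 * pi)
P = 1025 * 96.2361 * 0.4225 * 11.51 / 100.53096
P = 4771.60 W/m

4771.60


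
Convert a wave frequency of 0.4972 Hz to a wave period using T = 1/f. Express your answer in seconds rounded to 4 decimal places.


T = 1 / f
T = 1 / 0.4972
T = 2.0113 s

2.0113


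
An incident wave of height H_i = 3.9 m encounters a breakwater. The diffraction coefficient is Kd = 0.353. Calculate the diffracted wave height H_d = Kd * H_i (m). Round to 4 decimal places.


H_d = Kd * H_i
H_d = 0.353 * 3.9
H_d = 1.3767 m

1.3767


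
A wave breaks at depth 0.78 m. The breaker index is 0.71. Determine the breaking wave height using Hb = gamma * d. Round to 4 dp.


Hb = gamma * d
Hb = 0.71 * 0.78
Hb = 0.5538 m

0.5538


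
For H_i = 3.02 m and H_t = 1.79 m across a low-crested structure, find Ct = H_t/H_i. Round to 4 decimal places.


Ct = H_t / H_i
Ct = 1.79 / 3.02
Ct = 0.5927

0.5927


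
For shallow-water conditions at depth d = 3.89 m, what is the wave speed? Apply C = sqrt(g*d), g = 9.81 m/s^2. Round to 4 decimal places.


Using the shallow-water approximation:
C = sqrt(g * d) = sqrt(9.81 * 3.89)
C = sqrt(38.1609)
C = 6.1775 m/s

6.1775


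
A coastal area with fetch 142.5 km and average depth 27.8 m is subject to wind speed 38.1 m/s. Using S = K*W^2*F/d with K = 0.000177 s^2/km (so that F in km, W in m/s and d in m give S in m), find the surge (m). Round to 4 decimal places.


S = K * W^2 * F / d
W^2 = 38.1^2 = 1451.61
S = 0.000177 * 1451.61 * 142.5 / 27.8
Numerator = 0.000177 * 1451.61 * 142.5 = 36.613233
S = 36.613233 / 27.8 = 1.3170 m

1.3170


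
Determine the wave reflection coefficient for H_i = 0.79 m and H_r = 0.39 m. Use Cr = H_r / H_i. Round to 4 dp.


Cr = H_r / H_i
Cr = 0.39 / 0.79
Cr = 0.4937

0.4937


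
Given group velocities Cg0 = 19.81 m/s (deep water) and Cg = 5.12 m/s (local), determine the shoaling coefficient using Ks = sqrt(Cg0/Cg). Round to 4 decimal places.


Ks = sqrt(Cg0 / Cg)
Ks = sqrt(19.81 / 5.12)
Ks = sqrt(3.8691)
Ks = 1.9670

1.9670


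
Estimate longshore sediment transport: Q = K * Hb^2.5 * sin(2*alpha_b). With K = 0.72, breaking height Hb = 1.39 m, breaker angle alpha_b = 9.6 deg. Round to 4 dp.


Q = K * Hb^2.5 * sin(2 * alpha_b)
Hb^2.5 = 1.39^2.5 = 2.277912
sin(2 * 9.6) = sin(19.2) = 0.328867
Q = 0.72 * 2.277912 * 0.328867
Q = 0.5394 m^3/s

0.5394


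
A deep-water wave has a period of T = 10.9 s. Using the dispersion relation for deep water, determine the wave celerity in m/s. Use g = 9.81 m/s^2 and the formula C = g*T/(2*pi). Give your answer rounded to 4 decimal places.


We use the deep-water celerity formula:
C = g * T / (2 * pi)
C = 9.81 * 10.9 / (2 * 3.14159...)
C = 106.929000 / 6.283185
C = 17.0183 m/s

17.0183


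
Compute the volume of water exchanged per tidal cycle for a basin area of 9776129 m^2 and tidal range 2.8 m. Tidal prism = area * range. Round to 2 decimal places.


Tidal prism = Area * Tidal range
P = 9776129 * 2.8
P = 27373161.20 m^3

27373161.20


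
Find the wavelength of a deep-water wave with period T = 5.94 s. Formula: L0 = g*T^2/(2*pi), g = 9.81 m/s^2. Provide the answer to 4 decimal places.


L0 = g * T^2 / (2 * pi)
L0 = 9.81 * 5.94^2 / (2 * pi)
L0 = 9.81 * 35.2836 / 6.28319
L0 = 346.1321 / 6.28319
L0 = 55.0886 m

55.0886


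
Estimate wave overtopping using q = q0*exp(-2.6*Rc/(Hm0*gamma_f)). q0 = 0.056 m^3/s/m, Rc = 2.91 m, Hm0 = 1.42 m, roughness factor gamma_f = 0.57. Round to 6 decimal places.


q = q0 * exp(-2.6 * Rc / (Hm0 * gamma_f))
Exponent = -2.6 * 2.91 / (1.42 * 0.57)
= -2.6 * 2.91 / 0.8094
= -9.347665
exp(-9.347665) = 0.000087
q = 0.056 * 0.000087
q = 0.000005 m^3/s/m

0.000005


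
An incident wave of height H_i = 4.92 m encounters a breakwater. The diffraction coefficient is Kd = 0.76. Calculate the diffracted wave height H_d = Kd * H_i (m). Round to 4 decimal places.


H_d = Kd * H_i
H_d = 0.76 * 4.92
H_d = 3.7392 m

3.7392


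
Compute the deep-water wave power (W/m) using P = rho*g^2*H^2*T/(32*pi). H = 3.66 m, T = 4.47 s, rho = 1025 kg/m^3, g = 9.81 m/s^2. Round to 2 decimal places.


P = rho * g^2 * H^2 * T / (32 * pi)
P = 1025 * 9.81^2 * 3.66^2 * 4.47 / (32 * pi)
P = 1025 * 96.2361 * 13.3956 * 4.47 / 100.53096
P = 58753.23 W/m

58753.23


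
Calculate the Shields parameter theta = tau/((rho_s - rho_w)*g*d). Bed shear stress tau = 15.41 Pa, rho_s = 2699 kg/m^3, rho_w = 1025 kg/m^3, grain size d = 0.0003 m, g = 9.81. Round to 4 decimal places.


theta = tau / ((rho_s - rho_w) * g * d)
rho_s - rho_w = 2699 - 1025 = 1674
Denominator = 1674 * 9.81 * 0.0003 = 4.926582
theta = 15.41 / 4.926582
theta = 3.1279

3.1279


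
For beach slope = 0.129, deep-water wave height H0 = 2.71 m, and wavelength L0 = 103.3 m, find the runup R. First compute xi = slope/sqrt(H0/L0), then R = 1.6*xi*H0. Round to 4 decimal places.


xi = slope / sqrt(H0/L0)
H0/L0 = 2.71/103.3 = 0.026234
sqrt(0.026234) = 0.161970
xi = 0.129 / 0.161970 = 0.796444
R = 1.6 * xi * H0 = 1.6 * 0.796444 * 2.71
R = 3.4534 m

3.4534


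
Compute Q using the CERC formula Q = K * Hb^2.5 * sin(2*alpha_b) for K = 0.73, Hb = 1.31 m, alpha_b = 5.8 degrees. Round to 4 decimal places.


Q = K * Hb^2.5 * sin(2 * alpha_b)
Hb^2.5 = 1.31^2.5 = 1.964166
sin(2 * 5.8) = sin(11.6) = 0.201078
Q = 0.73 * 1.964166 * 0.201078
Q = 0.2883 m^3/s

0.2883


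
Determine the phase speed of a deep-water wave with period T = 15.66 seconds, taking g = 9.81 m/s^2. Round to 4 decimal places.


We use the deep-water celerity formula:
C = g * T / (2 * pi)
C = 9.81 * 15.66 / (2 * 3.14159...)
C = 153.624600 / 6.283185
C = 24.4501 m/s

24.4501


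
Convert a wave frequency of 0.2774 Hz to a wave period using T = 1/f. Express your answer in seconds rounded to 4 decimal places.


T = 1 / f
T = 1 / 0.2774
T = 3.6049 s

3.6049


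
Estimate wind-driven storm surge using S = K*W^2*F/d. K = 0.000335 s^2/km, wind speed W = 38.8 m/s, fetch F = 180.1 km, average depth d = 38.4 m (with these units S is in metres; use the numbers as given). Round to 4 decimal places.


S = K * W^2 * F / d
W^2 = 38.8^2 = 1505.44
S = 0.000335 * 1505.44 * 180.1 / 38.4
Numerator = 0.000335 * 1505.44 * 180.1 = 90.828464
S = 90.828464 / 38.4 = 2.3653 m

2.3653


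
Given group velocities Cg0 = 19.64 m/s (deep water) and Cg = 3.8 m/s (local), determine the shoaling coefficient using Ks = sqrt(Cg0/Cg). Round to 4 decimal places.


Ks = sqrt(Cg0 / Cg)
Ks = sqrt(19.64 / 3.8)
Ks = sqrt(5.1684)
Ks = 2.2734

2.2734


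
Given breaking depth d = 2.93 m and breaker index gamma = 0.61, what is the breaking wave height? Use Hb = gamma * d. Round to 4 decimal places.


Hb = gamma * d
Hb = 0.61 * 2.93
Hb = 1.7873 m

1.7873


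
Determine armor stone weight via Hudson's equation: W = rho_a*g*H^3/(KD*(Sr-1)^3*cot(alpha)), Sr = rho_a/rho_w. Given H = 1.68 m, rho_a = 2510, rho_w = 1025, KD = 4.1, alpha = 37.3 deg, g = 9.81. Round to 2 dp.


Sr = rho_a / rho_w = 2510 / 1025 = 2.448780
(Sr - 1) = 1.448780
(Sr - 1)^3 = 3.040939
cot(37.3) = 1 / tan(37.3) = 1 / 0.761796 = 1.312688
Numerator = 2510 * 9.81 * 1.68^3 = 116753.6789
Denominator = 4.1 * 3.040939 * 1.312688 = 16.366395
W = 116753.6789 / 16.366395
W = 7133.74 N

7133.74


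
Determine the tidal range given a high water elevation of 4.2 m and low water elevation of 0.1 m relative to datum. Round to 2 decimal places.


Tidal range = High water - Low water
Tidal range = 4.2 - (0.1)
Tidal range = 4.10 m

4.10


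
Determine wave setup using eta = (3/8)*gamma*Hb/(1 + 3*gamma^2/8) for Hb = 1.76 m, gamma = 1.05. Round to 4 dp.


eta = (3/8) * gamma * Hb / (1 + 3*gamma^2/8)
Numerator = (3/8) * 1.05 * 1.76 = 0.693000
Denominator = 1 + 3*1.05^2/8 = 1 + 0.413438 = 1.413438
eta = 0.693000 / 1.413438
eta = 0.4903 m

0.4903


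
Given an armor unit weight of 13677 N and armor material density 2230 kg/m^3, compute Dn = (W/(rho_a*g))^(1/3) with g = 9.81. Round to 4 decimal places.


V = W / (rho_a * g)
V = 13677 / (2230 * 9.81)
V = 13677 / 21876.30
V = 0.625197 m^3
Dn = V^(1/3) = 0.625197^(1/3)
Dn = 0.8551 m

0.8551


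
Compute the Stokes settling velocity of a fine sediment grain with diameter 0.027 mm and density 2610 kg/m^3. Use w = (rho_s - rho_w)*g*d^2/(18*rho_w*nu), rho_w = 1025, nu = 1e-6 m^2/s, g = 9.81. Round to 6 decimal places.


w = (rho_s - rho_w) * g * d^2 / (18 * rho_w * nu)
d = 0.027 mm = 0.000027 m
rho_s - rho_w = 2610 - 1025 = 1585
Numerator = 1585 * 9.81 * (0.000027)^2 = 0.000011335112
Denominator = 18 * 1025 * 1e-6 = 0.018450
w = 0.000614 m/s

0.000614


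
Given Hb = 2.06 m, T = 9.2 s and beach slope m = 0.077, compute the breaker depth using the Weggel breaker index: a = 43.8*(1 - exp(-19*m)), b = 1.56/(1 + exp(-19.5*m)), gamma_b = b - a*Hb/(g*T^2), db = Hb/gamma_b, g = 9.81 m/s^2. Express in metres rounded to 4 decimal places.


a = 43.8 * (1 - exp(-19 * m))
exp(-19 * 0.077) = exp(-1.4630) = 0.231541
a = 43.8 * (1 - 0.231541) = 33.658521
b = 1.56 / (1 + exp(-19.5 * m))
exp(-19.5 * 0.077) = exp(-1.5015) = 0.222796
b = 1.56 / (1 + 0.222796) = 1.275765
Hb / (g * T^2) = 2.06 / (9.81 * 9.2^2) = 2.06 / 830.3184 = 0.00248098
gamma_b = b - a * Hb/(g*T^2) = 1.275765 - 33.658521 * 0.00248098 = 1.192259
db = Hb / gamma_b = 2.06 / 1.192259
db = 1.7278 m

1.7278


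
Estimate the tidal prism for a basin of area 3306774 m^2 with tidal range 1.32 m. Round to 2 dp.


Tidal prism = Area * Tidal range
P = 3306774 * 1.32
P = 4364941.68 m^3

4364941.68


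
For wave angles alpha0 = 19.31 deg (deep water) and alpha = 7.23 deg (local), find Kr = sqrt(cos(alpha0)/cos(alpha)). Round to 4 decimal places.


Kr = sqrt(cos(alpha0) / cos(alpha))
cos(19.31) = 0.943743
cos(7.23) = 0.992049
Kr = sqrt(0.943743 / 0.992049)
Kr = sqrt(0.951307)
Kr = 0.9753

0.9753


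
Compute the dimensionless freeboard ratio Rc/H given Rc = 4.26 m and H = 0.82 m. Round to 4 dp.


Relative freeboard = Rc / H
= 4.26 / 0.82
= 5.1951

5.1951


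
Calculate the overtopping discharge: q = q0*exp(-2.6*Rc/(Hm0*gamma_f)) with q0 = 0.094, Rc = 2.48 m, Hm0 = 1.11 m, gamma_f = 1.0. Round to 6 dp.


q = q0 * exp(-2.6 * Rc / (Hm0 * gamma_f))
Exponent = -2.6 * 2.48 / (1.11 * 1.0)
= -2.6 * 2.48 / 1.1100
= -5.809009
exp(-5.809009) = 0.003000
q = 0.094 * 0.003000
q = 0.000282 m^3/s/m

0.000282


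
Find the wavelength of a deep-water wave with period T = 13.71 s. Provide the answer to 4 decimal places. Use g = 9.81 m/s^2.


L0 = g * T^2 / (2 * pi)
L0 = 9.81 * 13.71^2 / (2 * pi)
L0 = 9.81 * 187.9641 / 6.28319
L0 = 1843.9278 / 6.28319
L0 = 293.4702 m

293.4702


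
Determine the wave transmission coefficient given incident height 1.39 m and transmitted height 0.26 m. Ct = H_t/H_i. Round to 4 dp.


Ct = H_t / H_i
Ct = 0.26 / 1.39
Ct = 0.1871

0.1871


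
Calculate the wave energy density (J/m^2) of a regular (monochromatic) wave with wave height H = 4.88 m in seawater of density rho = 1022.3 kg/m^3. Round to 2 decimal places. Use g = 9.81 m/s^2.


E = (1/8) * rho * g * H^2
E = (1/8) * 1022.3 * 9.81 * 4.88^2
E = 0.125 * 1022.3 * 9.81 * 23.8144
E = 29853.62 J/m^2

29853.62


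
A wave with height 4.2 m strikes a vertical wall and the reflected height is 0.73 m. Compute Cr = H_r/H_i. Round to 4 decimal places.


Cr = H_r / H_i
Cr = 0.73 / 4.2
Cr = 0.1738

0.1738


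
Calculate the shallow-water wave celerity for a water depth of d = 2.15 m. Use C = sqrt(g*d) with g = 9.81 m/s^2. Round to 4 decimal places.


Using the shallow-water approximation:
C = sqrt(g * d) = sqrt(9.81 * 2.15)
C = sqrt(21.0915)
C = 4.5925 m/s

4.5925


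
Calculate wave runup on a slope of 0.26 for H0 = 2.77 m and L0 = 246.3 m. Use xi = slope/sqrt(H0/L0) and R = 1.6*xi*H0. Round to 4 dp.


xi = slope / sqrt(H0/L0)
H0/L0 = 2.77/246.3 = 0.011246
sqrt(0.011246) = 0.106049
xi = 0.26 / 0.106049 = 2.451691
R = 1.6 * xi * H0 = 1.6 * 2.451691 * 2.77
R = 10.8659 m

10.8659


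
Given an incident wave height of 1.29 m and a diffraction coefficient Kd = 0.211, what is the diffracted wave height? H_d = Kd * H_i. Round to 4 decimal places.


H_d = Kd * H_i
H_d = 0.211 * 1.29
H_d = 0.2722 m

0.2722


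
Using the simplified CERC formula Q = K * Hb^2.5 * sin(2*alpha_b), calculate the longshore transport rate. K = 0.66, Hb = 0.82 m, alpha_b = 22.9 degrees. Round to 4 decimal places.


Q = K * Hb^2.5 * sin(2 * alpha_b)
Hb^2.5 = 0.82^2.5 = 0.608884
sin(2 * 22.9) = sin(45.8) = 0.716911
Q = 0.66 * 0.608884 * 0.716911
Q = 0.2881 m^3/s

0.2881


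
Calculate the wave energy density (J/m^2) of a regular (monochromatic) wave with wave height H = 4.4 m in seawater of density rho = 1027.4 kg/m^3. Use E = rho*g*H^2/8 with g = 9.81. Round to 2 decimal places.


E = (1/8) * rho * g * H^2
E = (1/8) * 1027.4 * 9.81 * 4.4^2
E = 0.125 * 1027.4 * 9.81 * 19.3600
E = 24390.68 J/m^2

24390.68


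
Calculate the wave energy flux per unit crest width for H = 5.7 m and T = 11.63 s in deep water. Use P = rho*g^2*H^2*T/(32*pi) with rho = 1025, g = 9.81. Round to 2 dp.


P = rho * g^2 * H^2 * T / (32 * pi)
P = 1025 * 9.81^2 * 5.7^2 * 11.63 / (32 * pi)
P = 1025 * 96.2361 * 32.4900 * 11.63 / 100.53096
P = 370758.79 W/m

370758.79


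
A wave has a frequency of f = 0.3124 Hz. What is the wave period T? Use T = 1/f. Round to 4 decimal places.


T = 1 / f
T = 1 / 0.3124
T = 3.2010 s

3.2010


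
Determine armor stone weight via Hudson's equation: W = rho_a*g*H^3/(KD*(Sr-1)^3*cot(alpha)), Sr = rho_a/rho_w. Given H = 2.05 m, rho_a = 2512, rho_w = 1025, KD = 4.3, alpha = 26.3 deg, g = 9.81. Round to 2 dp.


Sr = rho_a / rho_w = 2512 / 1025 = 2.450732
(Sr - 1) = 1.450732
(Sr - 1)^3 = 3.053243
cot(26.3) = 1 / tan(26.3) = 1 / 0.494231 = 2.023346
Numerator = 2512 * 9.81 * 2.05^3 = 212300.1131
Denominator = 4.3 * 3.053243 * 2.023346 = 26.564398
W = 212300.1131 / 26.564398
W = 7991.90 N

7991.90


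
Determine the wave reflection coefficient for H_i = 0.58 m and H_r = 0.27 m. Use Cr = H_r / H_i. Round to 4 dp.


Cr = H_r / H_i
Cr = 0.27 / 0.58
Cr = 0.4655

0.4655


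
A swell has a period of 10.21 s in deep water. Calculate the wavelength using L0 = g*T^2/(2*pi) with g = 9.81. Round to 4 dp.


L0 = g * T^2 / (2 * pi)
L0 = 9.81 * 10.21^2 / (2 * pi)
L0 = 9.81 * 104.2441 / 6.28319
L0 = 1022.6346 / 6.28319
L0 = 162.7574 m

162.7574


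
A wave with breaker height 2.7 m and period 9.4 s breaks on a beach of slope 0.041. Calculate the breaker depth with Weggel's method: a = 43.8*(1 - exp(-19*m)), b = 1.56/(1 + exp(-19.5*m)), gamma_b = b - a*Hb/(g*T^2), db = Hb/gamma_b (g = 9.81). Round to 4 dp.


a = 43.8 * (1 - exp(-19 * m))
exp(-19 * 0.041) = exp(-0.7790) = 0.458865
a = 43.8 * (1 - 0.458865) = 23.701728
b = 1.56 / (1 + exp(-19.5 * m))
exp(-19.5 * 0.041) = exp(-0.7995) = 0.449554
b = 1.56 / (1 + 0.449554) = 1.076193
Hb / (g * T^2) = 2.7 / (9.81 * 9.4^2) = 2.7 / 866.8116 = 0.00311486
gamma_b = b - a * Hb/(g*T^2) = 1.076193 - 23.701728 * 0.00311486 = 1.002366
db = Hb / gamma_b = 2.7 / 1.002366
db = 2.6936 m

2.6936


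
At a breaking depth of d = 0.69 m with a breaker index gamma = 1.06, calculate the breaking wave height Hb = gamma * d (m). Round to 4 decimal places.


Hb = gamma * d
Hb = 1.06 * 0.69
Hb = 0.7314 m

0.7314


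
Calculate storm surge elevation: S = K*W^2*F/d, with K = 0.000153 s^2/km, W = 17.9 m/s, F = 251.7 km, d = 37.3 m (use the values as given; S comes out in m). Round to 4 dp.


S = K * W^2 * F / d
W^2 = 17.9^2 = 320.41
S = 0.000153 * 320.41 * 251.7 / 37.3
Numerator = 0.000153 * 320.41 * 251.7 = 12.339021
S = 12.339021 / 37.3 = 0.3308 m

0.3308


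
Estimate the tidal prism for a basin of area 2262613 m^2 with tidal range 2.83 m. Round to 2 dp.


Tidal prism = Area * Tidal range
P = 2262613 * 2.83
P = 6403194.79 m^3

6403194.79


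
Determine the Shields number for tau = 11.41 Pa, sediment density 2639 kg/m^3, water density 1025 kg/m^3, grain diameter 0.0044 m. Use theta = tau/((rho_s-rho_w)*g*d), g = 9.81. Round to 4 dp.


theta = tau / ((rho_s - rho_w) * g * d)
rho_s - rho_w = 2639 - 1025 = 1614
Denominator = 1614 * 9.81 * 0.0044 = 69.666696
theta = 11.41 / 69.666696
theta = 0.1638

0.1638


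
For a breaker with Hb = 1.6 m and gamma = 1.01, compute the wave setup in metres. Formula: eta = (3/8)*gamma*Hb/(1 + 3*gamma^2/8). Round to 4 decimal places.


eta = (3/8) * gamma * Hb / (1 + 3*gamma^2/8)
Numerator = (3/8) * 1.01 * 1.6 = 0.606000
Denominator = 1 + 3*1.01^2/8 = 1 + 0.382538 = 1.382538
eta = 0.606000 / 1.382538
eta = 0.4383 m

0.4383


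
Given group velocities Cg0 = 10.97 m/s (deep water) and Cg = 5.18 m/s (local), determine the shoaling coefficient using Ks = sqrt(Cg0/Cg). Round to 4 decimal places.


Ks = sqrt(Cg0 / Cg)
Ks = sqrt(10.97 / 5.18)
Ks = sqrt(2.1178)
Ks = 1.4553

1.4553


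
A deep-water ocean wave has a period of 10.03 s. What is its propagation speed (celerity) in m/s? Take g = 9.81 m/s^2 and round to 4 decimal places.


We use the deep-water celerity formula:
C = g * T / (2 * pi)
C = 9.81 * 10.03 / (2 * 3.14159...)
C = 98.394300 / 6.283185
C = 15.6599 m/s

15.6599


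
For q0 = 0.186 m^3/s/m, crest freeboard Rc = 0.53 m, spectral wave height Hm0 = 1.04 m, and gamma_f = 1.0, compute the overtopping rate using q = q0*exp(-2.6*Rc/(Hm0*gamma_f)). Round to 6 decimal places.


q = q0 * exp(-2.6 * Rc / (Hm0 * gamma_f))
Exponent = -2.6 * 0.53 / (1.04 * 1.0)
= -2.6 * 0.53 / 1.0400
= -1.325000
exp(-1.325000) = 0.265803
q = 0.186 * 0.265803
q = 0.049439 m^3/s/m

0.049439
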